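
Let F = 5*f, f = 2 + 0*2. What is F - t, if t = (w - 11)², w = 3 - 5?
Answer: -159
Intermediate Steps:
w = -2
f = 2 (f = 2 + 0 = 2)
t = 169 (t = (-2 - 11)² = (-13)² = 169)
F = 10 (F = 5*2 = 10)
F - t = 10 - 1*169 = 10 - 169 = -159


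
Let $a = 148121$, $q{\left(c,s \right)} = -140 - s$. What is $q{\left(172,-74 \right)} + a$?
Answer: $148055$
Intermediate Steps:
$q{\left(172,-74 \right)} + a = \left(-140 - -74\right) + 148121 = \left(-140 + 74\right) + 148121 = -66 + 148121 = 148055$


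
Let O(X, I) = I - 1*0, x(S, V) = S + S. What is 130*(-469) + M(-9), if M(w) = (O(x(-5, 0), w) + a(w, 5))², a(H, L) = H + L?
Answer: -60801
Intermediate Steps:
x(S, V) = 2*S
O(X, I) = I (O(X, I) = I + 0 = I)
M(w) = (5 + 2*w)² (M(w) = (w + (w + 5))² = (w + (5 + w))² = (5 + 2*w)²)
130*(-469) + M(-9) = 130*(-469) + (5 + 2*(-9))² = -60970 + (5 - 18)² = -60970 + (-13)² = -60970 + 169 = -60801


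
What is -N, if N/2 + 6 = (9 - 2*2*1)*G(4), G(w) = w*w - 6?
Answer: -88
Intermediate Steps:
G(w) = -6 + w² (G(w) = w² - 6 = -6 + w²)
N = 88 (N = -12 + 2*((9 - 2*2*1)*(-6 + 4²)) = -12 + 2*((9 - 4*1)*(-6 + 16)) = -12 + 2*((9 - 4)*10) = -12 + 2*(5*10) = -12 + 2*50 = -12 + 100 = 88)
-N = -1*88 = -88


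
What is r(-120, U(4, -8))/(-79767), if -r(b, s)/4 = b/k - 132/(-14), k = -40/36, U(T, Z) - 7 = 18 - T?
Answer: 1096/186123 ≈ 0.0058886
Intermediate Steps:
U(T, Z) = 25 - T (U(T, Z) = 7 + (18 - T) = 25 - T)
k = -10/9 (k = -40*1/36 = -10/9 ≈ -1.1111)
r(b, s) = -264/7 + 18*b/5 (r(b, s) = -4*(b/(-10/9) - 132/(-14)) = -4*(b*(-9/10) - 132*(-1/14)) = -4*(-9*b/10 + 66/7) = -4*(66/7 - 9*b/10) = -264/7 + 18*b/5)
r(-120, U(4, -8))/(-79767) = (-264/7 + (18/5)*(-120))/(-79767) = (-264/7 - 432)*(-1/79767) = -3288/7*(-1/79767) = 1096/186123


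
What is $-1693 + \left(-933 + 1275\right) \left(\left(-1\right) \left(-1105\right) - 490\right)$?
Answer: $208637$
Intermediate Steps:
$-1693 + \left(-933 + 1275\right) \left(\left(-1\right) \left(-1105\right) - 490\right) = -1693 + 342 \left(1105 - 490\right) = -1693 + 342 \cdot 615 = -1693 + 210330 = 208637$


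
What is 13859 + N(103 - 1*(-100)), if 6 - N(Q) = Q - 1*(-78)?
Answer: 13584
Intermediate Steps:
N(Q) = -72 - Q (N(Q) = 6 - (Q - 1*(-78)) = 6 - (Q + 78) = 6 - (78 + Q) = 6 + (-78 - Q) = -72 - Q)
13859 + N(103 - 1*(-100)) = 13859 + (-72 - (103 - 1*(-100))) = 13859 + (-72 - (103 + 100)) = 13859 + (-72 - 1*203) = 13859 + (-72 - 203) = 13859 - 275 = 13584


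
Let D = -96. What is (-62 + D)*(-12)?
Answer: 1896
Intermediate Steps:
(-62 + D)*(-12) = (-62 - 96)*(-12) = -158*(-12) = 1896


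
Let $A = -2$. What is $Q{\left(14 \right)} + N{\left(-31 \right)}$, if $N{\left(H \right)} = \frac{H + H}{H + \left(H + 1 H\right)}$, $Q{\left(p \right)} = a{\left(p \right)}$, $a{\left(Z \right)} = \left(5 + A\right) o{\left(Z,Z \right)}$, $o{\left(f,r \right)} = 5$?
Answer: $\frac{47}{3} \approx 15.667$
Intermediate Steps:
$a{\left(Z \right)} = 15$ ($a{\left(Z \right)} = \left(5 - 2\right) 5 = 3 \cdot 5 = 15$)
$Q{\left(p \right)} = 15$
$N{\left(H \right)} = \frac{2}{3}$ ($N{\left(H \right)} = \frac{2 H}{H + \left(H + H\right)} = \frac{2 H}{H + 2 H} = \frac{2 H}{3 H} = 2 H \frac{1}{3 H} = \frac{2}{3}$)
$Q{\left(14 \right)} + N{\left(-31 \right)} = 15 + \frac{2}{3} = \frac{47}{3}$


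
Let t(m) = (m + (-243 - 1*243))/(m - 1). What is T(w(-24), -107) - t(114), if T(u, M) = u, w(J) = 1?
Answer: 485/113 ≈ 4.2920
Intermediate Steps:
t(m) = (-486 + m)/(-1 + m) (t(m) = (m + (-243 - 243))/(-1 + m) = (m - 486)/(-1 + m) = (-486 + m)/(-1 + m))
T(w(-24), -107) - t(114) = 1 - (-486 + 114)/(-1 + 114) = 1 - (-372)/113 = 1 - 1*(-372/113) = 1 + 372/113 = 485/113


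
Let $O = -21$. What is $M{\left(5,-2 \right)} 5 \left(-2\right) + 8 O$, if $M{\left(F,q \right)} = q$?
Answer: $-148$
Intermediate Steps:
$M{\left(5,-2 \right)} 5 \left(-2\right) + 8 O = \left(-2\right) 5 \left(-2\right) + 8 \left(-21\right) = \left(-10\right) \left(-2\right) - 168 = 20 - 168 = -148$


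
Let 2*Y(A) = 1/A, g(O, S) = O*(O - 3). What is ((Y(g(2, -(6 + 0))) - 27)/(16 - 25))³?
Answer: 1295029/46656 ≈ 27.757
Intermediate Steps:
g(O, S) = O*(-3 + O)
Y(A) = 1/(2*A) (Y(A) = (1/A)/2 = 1/(2*A))
((Y(g(2, -(6 + 0))) - 27)/(16 - 25))³ = ((1/(2*((2*(-3 + 2)))) - 27)/(16 - 25))³ = ((1/(2*((2*(-1)))) - 27)/(-9))³ = (((½)/(-2) - 27)*(-⅑))³ = (((½)*(-½) - 27)*(-⅑))³ = ((-¼ - 27)*(-⅑))³ = (-109/4*(-⅑))³ = (109/36)³ = 1295029/46656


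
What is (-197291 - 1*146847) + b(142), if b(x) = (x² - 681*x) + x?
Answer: -420534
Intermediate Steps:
b(x) = x² - 680*x
(-197291 - 1*146847) + b(142) = (-197291 - 1*146847) + 142*(-680 + 142) = (-197291 - 146847) + 142*(-538) = -344138 - 76396 = -420534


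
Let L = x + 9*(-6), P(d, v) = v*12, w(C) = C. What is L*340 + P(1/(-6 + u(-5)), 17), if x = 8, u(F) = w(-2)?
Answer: -15436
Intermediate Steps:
u(F) = -2
P(d, v) = 12*v
L = -46 (L = 8 + 9*(-6) = 8 - 54 = -46)
L*340 + P(1/(-6 + u(-5)), 17) = -46*340 + 12*17 = -15640 + 204 = -15436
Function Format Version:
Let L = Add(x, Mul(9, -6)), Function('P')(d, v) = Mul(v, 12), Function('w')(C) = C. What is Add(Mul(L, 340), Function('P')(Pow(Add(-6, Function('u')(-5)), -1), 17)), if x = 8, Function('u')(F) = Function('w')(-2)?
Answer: -15436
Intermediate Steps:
Function('u')(F) = -2
Function('P')(d, v) = Mul(12, v)
L = -46 (L = Add(8, Mul(9, -6)) = Add(8, -54) = -46)
Add(Mul(L, 340), Function('P')(Pow(Add(-6, Function('u')(-5)), -1), 17)) = Add(Mul(-46, 340), Mul(12, 17)) = Add(-15640, 204) = -15436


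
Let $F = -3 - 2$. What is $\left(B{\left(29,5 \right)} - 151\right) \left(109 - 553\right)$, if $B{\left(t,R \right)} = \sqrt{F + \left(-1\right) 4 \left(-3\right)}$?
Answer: $67044 - 444 \sqrt{7} \approx 65869.0$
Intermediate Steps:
$F = -5$
$B{\left(t,R \right)} = \sqrt{7}$ ($B{\left(t,R \right)} = \sqrt{-5 + \left(-1\right) 4 \left(-3\right)} = \sqrt{-5 - -12} = \sqrt{-5 + 12} = \sqrt{7}$)
$\left(B{\left(29,5 \right)} - 151\right) \left(109 - 553\right) = \left(\sqrt{7} - 151\right) \left(109 - 553\right) = \left(-151 + \sqrt{7}\right) \left(-444\right) = 67044 - 444 \sqrt{7}$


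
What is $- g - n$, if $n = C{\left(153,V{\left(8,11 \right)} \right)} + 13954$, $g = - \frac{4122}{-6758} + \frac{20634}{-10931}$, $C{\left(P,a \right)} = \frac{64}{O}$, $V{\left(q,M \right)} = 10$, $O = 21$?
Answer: $- \frac{10824832406807}{775652829} \approx -13956.0$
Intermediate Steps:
$C{\left(P,a \right)} = \frac{64}{21}$
$g = - \frac{47193495}{36935849}$ ($g = \left(-4122\right) \left(- \frac{1}{6758}\right) + 20634 \left(- \frac{1}{10931}\right) = \frac{2061}{3379} - \frac{20634}{10931} = - \frac{47193495}{36935849} \approx -1.2777$)
$n = \frac{293098}{21}$ ($n = \frac{64}{21} + 13954 = \frac{293098}{21} \approx 13957.0$)
$- g - n = \left(-1\right) \left(- \frac{47193495}{36935849}\right) - \frac{293098}{21} = \frac{47193495}{36935849} - \frac{293098}{21} = - \frac{10824832406807}{775652829}$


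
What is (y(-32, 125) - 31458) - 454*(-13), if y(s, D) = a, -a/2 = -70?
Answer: -25416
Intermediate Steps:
a = 140 (a = -2*(-70) = 140)
y(s, D) = 140
(y(-32, 125) - 31458) - 454*(-13) = (140 - 31458) - 454*(-13) = -31318 + 5902 = -25416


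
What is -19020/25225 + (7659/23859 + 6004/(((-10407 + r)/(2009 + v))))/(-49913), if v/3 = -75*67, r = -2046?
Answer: -7317372285754471/8313014923429755 ≈ -0.88023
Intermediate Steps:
v = -15075 (v = 3*(-75*67) = 3*(-5025) = -15075)
-19020/25225 + (7659/23859 + 6004/(((-10407 + r)/(2009 + v))))/(-49913) = -19020/25225 + (7659/23859 + 6004/(((-10407 - 2046)/(2009 - 15075))))/(-49913) = -19020*1/25225 + (7659*(1/23859) + 6004/((-12453/(-13066))))*(-1/49913) = -3804/5045 + (851/2651 + 6004/((-12453*(-1/13066))))*(-1/49913) = -3804/5045 + (851/2651 + 6004/(12453/13066))*(-1/49913) = -3804/5045 + (851/2651 + 6004*(13066/12453))*(-1/49913) = -3804/5045 + (851/2651 + 78448264/12453)*(-1/49913) = -3804/5045 + (207976945367/33012903)*(-1/49913) = -3804/5045 - 207976945367/1647773027439 = -7317372285754471/8313014923429755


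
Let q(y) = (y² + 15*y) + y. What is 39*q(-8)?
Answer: -2496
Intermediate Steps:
q(y) = y² + 16*y
39*q(-8) = 39*(-8*(16 - 8)) = 39*(-8*8) = 39*(-64) = -2496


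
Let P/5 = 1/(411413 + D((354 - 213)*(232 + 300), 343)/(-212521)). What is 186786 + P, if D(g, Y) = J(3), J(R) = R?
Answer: 3266285770357645/17486780434 ≈ 1.8679e+5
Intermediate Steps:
D(g, Y) = 3
P = 212521/17486780434 (P = 5/(411413 + 3/(-212521)) = 5/(411413 + 3*(-1/212521)) = 5/(411413 - 3/212521) = 5/(87433902170/212521) = 5*(212521/87433902170) = 212521/17486780434 ≈ 1.2153e-5)
186786 + P = 186786 + 212521/17486780434 = 3266285770357645/17486780434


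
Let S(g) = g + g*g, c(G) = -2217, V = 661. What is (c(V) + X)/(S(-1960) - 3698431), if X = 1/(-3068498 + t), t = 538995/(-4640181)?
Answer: -10522167741168014/670196113822364599 ≈ -0.015700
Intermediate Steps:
t = -179665/1546727 (t = 538995*(-1/4640181) = -179665/1546727 ≈ -0.11616)
S(g) = g + g²
X = -1546727/4746128885711 (X = 1/(-3068498 - 179665/1546727) = 1/(-4746128885711/1546727) = -1546727/4746128885711 ≈ -3.2589e-7)
(c(V) + X)/(S(-1960) - 3698431) = (-2217 - 1546727/4746128885711)/(-1960*(1 - 1960) - 3698431) = -10522167741168014/(4746128885711*(-1960*(-1959) - 3698431)) = -10522167741168014/(4746128885711*(3839640 - 3698431)) = -10522167741168014/4746128885711/141209 = -10522167741168014/4746128885711*1/141209 = -10522167741168014/670196113822364599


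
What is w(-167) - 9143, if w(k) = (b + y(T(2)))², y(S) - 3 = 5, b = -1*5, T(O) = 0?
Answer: -9134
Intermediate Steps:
b = -5
y(S) = 8 (y(S) = 3 + 5 = 8)
w(k) = 9 (w(k) = (-5 + 8)² = 3² = 9)
w(-167) - 9143 = 9 - 9143 = -9134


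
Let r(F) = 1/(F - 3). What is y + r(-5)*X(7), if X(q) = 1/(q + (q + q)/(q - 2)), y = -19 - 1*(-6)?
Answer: -5101/392 ≈ -13.013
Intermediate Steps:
r(F) = 1/(-3 + F)
y = -13 (y = -19 + 6 = -13)
X(q) = 1/(q + 2*q/(-2 + q)) (X(q) = 1/(q + (2*q)/(-2 + q)) = 1/(q + 2*q/(-2 + q)))
y + r(-5)*X(7) = -13 + ((-2 + 7)/7²)/(-3 - 5) = -13 + ((1/49)*5)/(-8) = -13 - ⅛*5/49 = -13 - 5/392 = -5101/392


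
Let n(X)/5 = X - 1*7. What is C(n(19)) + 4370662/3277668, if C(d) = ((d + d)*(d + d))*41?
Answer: 967569778931/1638834 ≈ 5.9040e+5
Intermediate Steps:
n(X) = -35 + 5*X (n(X) = 5*(X - 1*7) = 5*(X - 7) = 5*(-7 + X) = -35 + 5*X)
C(d) = 164*d² (C(d) = ((2*d)*(2*d))*41 = (4*d²)*41 = 164*d²)
C(n(19)) + 4370662/3277668 = 164*(-35 + 5*19)² + 4370662/3277668 = 164*(-35 + 95)² + 4370662*(1/3277668) = 164*60² + 2185331/1638834 = 164*3600 + 2185331/1638834 = 590400 + 2185331/1638834 = 967569778931/1638834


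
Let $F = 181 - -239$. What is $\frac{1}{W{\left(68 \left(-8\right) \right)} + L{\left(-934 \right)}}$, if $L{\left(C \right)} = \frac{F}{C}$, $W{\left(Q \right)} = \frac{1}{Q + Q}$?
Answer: $- \frac{508096}{228947} \approx -2.2193$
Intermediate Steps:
$F = 420$ ($F = 181 + 239 = 420$)
$W{\left(Q \right)} = \frac{1}{2 Q}$
$L{\left(C \right)} = \frac{420}{C}$
$\frac{1}{W{\left(68 \left(-8\right) \right)} + L{\left(-934 \right)}} = \frac{1}{\frac{1}{2 \cdot 68 \left(-8\right)} + \frac{420}{-934}} = \frac{1}{\frac{1}{2 \left(-544\right)} + 420 \left(- \frac{1}{934}\right)} = \frac{1}{\frac{1}{2} \left(- \frac{1}{544}\right) - \frac{210}{467}} = \frac{1}{- \frac{1}{1088} - \frac{210}{467}} = \frac{1}{- \frac{228947}{508096}} = - \frac{508096}{228947}$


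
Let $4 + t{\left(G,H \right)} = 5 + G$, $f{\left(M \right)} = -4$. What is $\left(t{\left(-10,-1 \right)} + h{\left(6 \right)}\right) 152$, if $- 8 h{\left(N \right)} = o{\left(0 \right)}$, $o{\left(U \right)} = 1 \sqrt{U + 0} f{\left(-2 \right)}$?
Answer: $-1368$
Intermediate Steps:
$o{\left(U \right)} = - 4 \sqrt{U}$ ($o{\left(U \right)} = 1 \sqrt{U + 0} \left(-4\right) = 1 \sqrt{U} \left(-4\right) = \sqrt{U} \left(-4\right) = - 4 \sqrt{U}$)
$t{\left(G,H \right)} = 1 + G$ ($t{\left(G,H \right)} = -4 + \left(5 + G\right) = 1 + G$)
$h{\left(N \right)} = 0$ ($h{\left(N \right)} = - \frac{\left(-4\right) \sqrt{0}}{8} = - \frac{\left(-4\right) 0}{8} = \left(- \frac{1}{8}\right) 0 = 0$)
$\left(t{\left(-10,-1 \right)} + h{\left(6 \right)}\right) 152 = \left(\left(1 - 10\right) + 0\right) 152 = \left(-9 + 0\right) 152 = \left(-9\right) 152 = -1368$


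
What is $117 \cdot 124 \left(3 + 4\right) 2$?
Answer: $203112$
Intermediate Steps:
$117 \cdot 124 \left(3 + 4\right) 2 = 14508 \cdot 7 \cdot 2 = 14508 \cdot 14 = 203112$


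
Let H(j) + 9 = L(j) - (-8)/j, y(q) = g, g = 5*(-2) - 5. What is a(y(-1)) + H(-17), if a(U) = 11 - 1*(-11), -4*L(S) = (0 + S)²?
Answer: -4061/68 ≈ -59.721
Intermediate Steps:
L(S) = -S²/4 (L(S) = -(0 + S)²/4 = -S²/4)
g = -15 (g = -10 - 5 = -15)
y(q) = -15
a(U) = 22 (a(U) = 11 + 11 = 22)
H(j) = -9 + 8/j - j²/4 (H(j) = -9 + (-j²/4 - (-8)/j) = -9 + (-j²/4 + 8/j) = -9 + (8/j - j²/4) = -9 + 8/j - j²/4)
a(y(-1)) + H(-17) = 22 + (-9 + 8/(-17) - ¼*(-17)²) = 22 + (-9 + 8*(-1/17) - ¼*289) = 22 + (-9 - 8/17 - 289/4) = 22 - 5557/68 = -4061/68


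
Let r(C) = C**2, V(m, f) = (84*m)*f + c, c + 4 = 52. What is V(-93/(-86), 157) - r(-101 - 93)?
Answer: -1003042/43 ≈ -23327.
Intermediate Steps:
c = 48 (c = -4 + 52 = 48)
V(m, f) = 48 + 84*f*m (V(m, f) = (84*m)*f + 48 = 84*f*m + 48 = 48 + 84*f*m)
V(-93/(-86), 157) - r(-101 - 93) = (48 + 84*157*(-93/(-86))) - (-101 - 93)**2 = (48 + 84*157*(-93*(-1/86))) - 1*(-194)**2 = (48 + 84*157*(93/86)) - 1*37636 = (48 + 613242/43) - 37636 = 615306/43 - 37636 = -1003042/43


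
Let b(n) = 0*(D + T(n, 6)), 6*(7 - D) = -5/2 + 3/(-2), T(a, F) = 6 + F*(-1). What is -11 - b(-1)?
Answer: -11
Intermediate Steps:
T(a, F) = 6 - F
D = 23/3 (D = 7 - (-5/2 + 3/(-2))/6 = 7 - (-5*½ + 3*(-½))/6 = 7 - (-5/2 - 3/2)/6 = 7 - ⅙*(-4) = 7 + ⅔ = 23/3 ≈ 7.6667)
b(n) = 0 (b(n) = 0*(23/3 + (6 - 1*6)) = 0*(23/3 + (6 - 6)) = 0*(23/3 + 0) = 0*(23/3) = 0)
-11 - b(-1) = -11 - 1*0 = -11 + 0 = -11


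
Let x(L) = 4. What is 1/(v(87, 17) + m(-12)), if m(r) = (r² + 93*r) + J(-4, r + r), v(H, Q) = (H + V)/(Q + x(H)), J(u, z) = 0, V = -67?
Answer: -21/20392 ≈ -0.0010298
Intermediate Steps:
v(H, Q) = (-67 + H)/(4 + Q) (v(H, Q) = (H - 67)/(Q + 4) = (-67 + H)/(4 + Q))
m(r) = r² + 93*r (m(r) = (r² + 93*r) + 0 = r² + 93*r)
1/(v(87, 17) + m(-12)) = 1/((-67 + 87)/(4 + 17) - 12*(93 - 12)) = 1/(20/21 - 12*81) = 1/((1/21)*20 - 972) = 1/(20/21 - 972) = 1/(-20392/21) = -21/20392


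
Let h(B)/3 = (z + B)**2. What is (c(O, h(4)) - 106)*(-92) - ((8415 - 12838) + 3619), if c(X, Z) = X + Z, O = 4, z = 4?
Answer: -7476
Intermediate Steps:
h(B) = 3*(4 + B)**2
(c(O, h(4)) - 106)*(-92) - ((8415 - 12838) + 3619) = ((4 + 3*(4 + 4)**2) - 106)*(-92) - ((8415 - 12838) + 3619) = ((4 + 3*8**2) - 106)*(-92) - (-4423 + 3619) = ((4 + 3*64) - 106)*(-92) - 1*(-804) = ((4 + 192) - 106)*(-92) + 804 = (196 - 106)*(-92) + 804 = 90*(-92) + 804 = -8280 + 804 = -7476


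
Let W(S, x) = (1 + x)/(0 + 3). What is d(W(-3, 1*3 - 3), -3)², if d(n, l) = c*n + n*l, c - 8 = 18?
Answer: 529/9 ≈ 58.778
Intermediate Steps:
c = 26 (c = 8 + 18 = 26)
W(S, x) = ⅓ + x/3 (W(S, x) = (1 + x)/3 = (1 + x)*(⅓) = ⅓ + x/3)
d(n, l) = 26*n + l*n (d(n, l) = 26*n + n*l = 26*n + l*n)
d(W(-3, 1*3 - 3), -3)² = ((⅓ + (1*3 - 3)/3)*(26 - 3))² = ((⅓ + (3 - 3)/3)*23)² = ((⅓ + (⅓)*0)*23)² = ((⅓ + 0)*23)² = ((⅓)*23)² = (23/3)² = 529/9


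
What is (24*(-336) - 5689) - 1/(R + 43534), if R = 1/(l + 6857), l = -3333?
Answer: -2109900228725/153413817 ≈ -13753.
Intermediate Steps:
R = 1/3524 (R = 1/(-3333 + 6857) = 1/3524 ≈ 0.00028377)
(24*(-336) - 5689) - 1/(R + 43534) = (24*(-336) - 5689) - 1/(1/3524 + 43534) = (-8064 - 5689) - 1/153413817/3524 = -13753 - 1*3524/153413817 = -13753 - 3524/153413817 = -2109900228725/153413817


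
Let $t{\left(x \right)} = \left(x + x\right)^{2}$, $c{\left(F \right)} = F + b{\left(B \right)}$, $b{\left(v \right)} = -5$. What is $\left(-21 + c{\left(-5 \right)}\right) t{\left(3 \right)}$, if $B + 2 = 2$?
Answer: $-1116$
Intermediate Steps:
$B = 0$ ($B = -2 + 2 = 0$)
$c{\left(F \right)} = -5 + F$ ($c{\left(F \right)} = F - 5 = -5 + F$)
$t{\left(x \right)} = 4 x^{2}$ ($t{\left(x \right)} = \left(2 x\right)^{2} = 4 x^{2}$)
$\left(-21 + c{\left(-5 \right)}\right) t{\left(3 \right)} = \left(-21 - 10\right) 4 \cdot 3^{2} = \left(-21 - 10\right) 4 \cdot 9 = \left(-31\right) 36 = -1116$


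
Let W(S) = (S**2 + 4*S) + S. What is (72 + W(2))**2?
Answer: 7396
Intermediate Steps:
W(S) = S**2 + 5*S
(72 + W(2))**2 = (72 + 2*(5 + 2))**2 = (72 + 2*7)**2 = (72 + 14)**2 = 86**2 = 7396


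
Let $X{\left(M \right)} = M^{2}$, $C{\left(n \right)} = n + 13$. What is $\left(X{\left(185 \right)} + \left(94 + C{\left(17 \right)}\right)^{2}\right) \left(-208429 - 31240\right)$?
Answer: $-11887822069$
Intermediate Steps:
$C{\left(n \right)} = 13 + n$
$\left(X{\left(185 \right)} + \left(94 + C{\left(17 \right)}\right)^{2}\right) \left(-208429 - 31240\right) = \left(185^{2} + \left(94 + \left(13 + 17\right)\right)^{2}\right) \left(-208429 - 31240\right) = \left(34225 + \left(94 + 30\right)^{2}\right) \left(-239669\right) = \left(34225 + 124^{2}\right) \left(-239669\right) = \left(34225 + 15376\right) \left(-239669\right) = 49601 \left(-239669\right) = -11887822069$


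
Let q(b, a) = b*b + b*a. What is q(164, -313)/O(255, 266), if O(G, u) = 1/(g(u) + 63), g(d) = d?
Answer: -8039444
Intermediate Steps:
q(b, a) = b**2 + a*b
O(G, u) = 1/(63 + u) (O(G, u) = 1/(u + 63) = 1/(63 + u))
q(164, -313)/O(255, 266) = (164*(-313 + 164))/(1/(63 + 266)) = (164*(-149))/(1/329) = -24436/1/329 = -24436*329 = -8039444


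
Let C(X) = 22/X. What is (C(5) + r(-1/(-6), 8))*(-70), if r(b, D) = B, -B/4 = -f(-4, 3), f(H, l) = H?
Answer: 812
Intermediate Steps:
B = -16 (B = -(-4)*(-4) = -4*4 = -16)
r(b, D) = -16
(C(5) + r(-1/(-6), 8))*(-70) = (22/5 - 16)*(-70) = -58/5*(-70) = 812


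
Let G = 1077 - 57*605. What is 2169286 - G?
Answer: 2202694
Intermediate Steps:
G = -33408 (G = 1077 - 34485 = -33408)
2169286 - G = 2169286 - 1*(-33408) = 2169286 + 33408 = 2202694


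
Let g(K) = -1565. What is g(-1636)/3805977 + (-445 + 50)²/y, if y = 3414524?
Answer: 588483831365/12995599809948 ≈ 0.045283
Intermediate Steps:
g(-1636)/3805977 + (-445 + 50)²/y = -1565/3805977 + (-445 + 50)²/3414524 = -1565*1/3805977 + (-395)²*(1/3414524) = -1565/3805977 + 156025*(1/3414524) = -1565/3805977 + 156025/3414524 = 588483831365/12995599809948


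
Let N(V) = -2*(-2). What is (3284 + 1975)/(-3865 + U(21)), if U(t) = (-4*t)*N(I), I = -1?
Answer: -5259/4201 ≈ -1.2518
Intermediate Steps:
N(V) = 4
U(t) = -16*t (U(t) = -4*t*4 = -16*t)
(3284 + 1975)/(-3865 + U(21)) = (3284 + 1975)/(-3865 - 16*21) = 5259/(-3865 - 336) = 5259/(-4201) = 5259*(-1/4201) = -5259/4201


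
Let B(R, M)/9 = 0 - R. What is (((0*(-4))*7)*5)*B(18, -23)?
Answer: 0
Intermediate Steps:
B(R, M) = -9*R (B(R, M) = 9*(0 - R) = 9*(-R) = -9*R)
(((0*(-4))*7)*5)*B(18, -23) = (((0*(-4))*7)*5)*(-9*18) = ((0*7)*5)*(-162) = (0*5)*(-162) = 0*(-162) = 0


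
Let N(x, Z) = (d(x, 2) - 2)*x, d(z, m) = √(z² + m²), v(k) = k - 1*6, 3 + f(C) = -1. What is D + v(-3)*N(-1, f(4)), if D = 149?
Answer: 131 + 9*√5 ≈ 151.12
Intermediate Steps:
f(C) = -4 (f(C) = -3 - 1 = -4)
v(k) = -6 + k (v(k) = k - 6 = -6 + k)
d(z, m) = √(m² + z²)
N(x, Z) = x*(-2 + √(4 + x²)) (N(x, Z) = (√(2² + x²) - 2)*x = (√(4 + x²) - 2)*x = (-2 + √(4 + x²))*x = x*(-2 + √(4 + x²)))
D + v(-3)*N(-1, f(4)) = 149 + (-6 - 3)*(-(-2 + √(4 + (-1)²))) = 149 - (-9)*(-2 + √(4 + 1)) = 149 - (-9)*(-2 + √5) = 149 - 9*(2 - √5) = 149 + (-18 + 9*√5) = 131 + 9*√5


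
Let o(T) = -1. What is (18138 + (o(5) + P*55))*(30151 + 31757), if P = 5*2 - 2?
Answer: 1150064916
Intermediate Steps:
P = 8 (P = 10 - 2 = 8)
(18138 + (o(5) + P*55))*(30151 + 31757) = (18138 + (-1 + 8*55))*(30151 + 31757) = (18138 + (-1 + 440))*61908 = (18138 + 439)*61908 = 18577*61908 = 1150064916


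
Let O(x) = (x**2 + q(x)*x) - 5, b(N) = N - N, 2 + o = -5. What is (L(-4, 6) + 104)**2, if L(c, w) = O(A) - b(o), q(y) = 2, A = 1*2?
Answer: 11449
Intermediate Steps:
o = -7 (o = -2 - 5 = -7)
b(N) = 0
A = 2
O(x) = -5 + x**2 + 2*x (O(x) = (x**2 + 2*x) - 5 = -5 + x**2 + 2*x)
L(c, w) = 3 (L(c, w) = (-5 + 2**2 + 2*2) - 1*0 = (-5 + 4 + 4) + 0 = 3 + 0 = 3)
(L(-4, 6) + 104)**2 = (3 + 104)**2 = 107**2 = 11449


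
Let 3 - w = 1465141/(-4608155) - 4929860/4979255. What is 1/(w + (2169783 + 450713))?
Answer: 4589035764905/12025569635471719246 ≈ 3.8161e-7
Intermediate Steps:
w = 19769681226366/4589035764905 (w = 3 - (1465141/(-4608155) - 4929860/4979255) = 3 - (1465141*(-1/4608155) - 4929860*1/4979255) = 3 - (-1465141/4608155 - 985972/995851) = 3 - 1*(-6002573931651/4589035764905) = 3 + 6002573931651/4589035764905 = 19769681226366/4589035764905 ≈ 4.3080)
1/(w + (2169783 + 450713)) = 1/(19769681226366/4589035764905 + (2169783 + 450713)) = 1/(19769681226366/4589035764905 + 2620496) = 1/(12025569635471719246/4589035764905) = 4589035764905/12025569635471719246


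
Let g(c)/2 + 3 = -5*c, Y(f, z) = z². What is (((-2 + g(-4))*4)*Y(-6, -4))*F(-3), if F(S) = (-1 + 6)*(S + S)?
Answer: -61440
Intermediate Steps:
F(S) = 10*S (F(S) = 5*(2*S) = 10*S)
g(c) = -6 - 10*c (g(c) = -6 + 2*(-5*c) = -6 - 10*c)
(((-2 + g(-4))*4)*Y(-6, -4))*F(-3) = (((-2 + (-6 - 10*(-4)))*4)*(-4)²)*(10*(-3)) = (((-2 + (-6 + 40))*4)*16)*(-30) = (((-2 + 34)*4)*16)*(-30) = ((32*4)*16)*(-30) = (128*16)*(-30) = 2048*(-30) = -61440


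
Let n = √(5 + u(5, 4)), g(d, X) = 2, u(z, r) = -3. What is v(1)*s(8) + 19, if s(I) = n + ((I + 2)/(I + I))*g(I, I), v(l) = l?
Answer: 81/4 + √2 ≈ 21.664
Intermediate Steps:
n = √2 (n = √(5 - 3) = √2 ≈ 1.4142)
s(I) = √2 + (2 + I)/I (s(I) = √2 + ((I + 2)/(I + I))*2 = √2 + ((2 + I)/((2*I)))*2 = √2 + ((2 + I)*(1/(2*I)))*2 = √2 + ((2 + I)/(2*I))*2 = √2 + (2 + I)/I)
v(1)*s(8) + 19 = 1*(1 + √2 + 2/8) + 19 = 1*(1 + √2 + 2*(⅛)) + 19 = 1*(1 + √2 + ¼) + 19 = 1*(5/4 + √2) + 19 = (5/4 + √2) + 19 = 81/4 + √2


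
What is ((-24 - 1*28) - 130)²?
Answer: 33124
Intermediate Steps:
((-24 - 1*28) - 130)² = ((-24 - 28) - 130)² = (-52 - 130)² = (-182)² = 33124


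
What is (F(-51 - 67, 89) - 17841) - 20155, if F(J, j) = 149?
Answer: -37847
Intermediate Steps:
(F(-51 - 67, 89) - 17841) - 20155 = (149 - 17841) - 20155 = -17692 - 20155 = -37847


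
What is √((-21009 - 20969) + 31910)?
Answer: 2*I*√2517 ≈ 100.34*I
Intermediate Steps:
√((-21009 - 20969) + 31910) = √(-41978 + 31910) = √(-10068) = 2*I*√2517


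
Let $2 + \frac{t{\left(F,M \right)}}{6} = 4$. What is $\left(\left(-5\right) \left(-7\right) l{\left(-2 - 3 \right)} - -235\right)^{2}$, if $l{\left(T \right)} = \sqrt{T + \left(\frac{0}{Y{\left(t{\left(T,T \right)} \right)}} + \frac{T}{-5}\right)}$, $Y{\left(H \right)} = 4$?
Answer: $50325 + 32900 i \approx 50325.0 + 32900.0 i$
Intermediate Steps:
$t{\left(F,M \right)} = 12$ ($t{\left(F,M \right)} = -12 + 6 \cdot 4 = -12 + 24 = 12$)
$l{\left(T \right)} = \frac{2 \sqrt{5} \sqrt{T}}{5}$ ($l{\left(T \right)} = \sqrt{T + \left(\frac{0}{4} + \frac{T}{-5}\right)} = \sqrt{T + \left(0 \cdot \frac{1}{4} + T \left(- \frac{1}{5}\right)\right)} = \sqrt{T + \left(0 - \frac{T}{5}\right)} = \sqrt{T - \frac{T}{5}} = \sqrt{\frac{4 T}{5}} = \frac{2 \sqrt{5} \sqrt{T}}{5}$)
$\left(\left(-5\right) \left(-7\right) l{\left(-2 - 3 \right)} - -235\right)^{2} = \left(\left(-5\right) \left(-7\right) \frac{2 \sqrt{5} \sqrt{-2 - 3}}{5} - -235\right)^{2} = \left(35 \frac{2 \sqrt{5} \sqrt{-2 - 3}}{5} + 235\right)^{2} = \left(35 \frac{2 \sqrt{5} \sqrt{-5}}{5} + 235\right)^{2} = \left(35 \frac{2 \sqrt{5} i \sqrt{5}}{5} + 235\right)^{2} = \left(35 \cdot 2 i + 235\right)^{2} = \left(70 i + 235\right)^{2} = \left(235 + 70 i\right)^{2}$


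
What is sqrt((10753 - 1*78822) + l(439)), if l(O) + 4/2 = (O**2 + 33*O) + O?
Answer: 2*sqrt(34894) ≈ 373.60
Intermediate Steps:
l(O) = -2 + O**2 + 34*O (l(O) = -2 + ((O**2 + 33*O) + O) = -2 + (O**2 + 34*O) = -2 + O**2 + 34*O)
sqrt((10753 - 1*78822) + l(439)) = sqrt((10753 - 1*78822) + (-2 + 439**2 + 34*439)) = sqrt((10753 - 78822) + (-2 + 192721 + 14926)) = sqrt(-68069 + 207645) = sqrt(139576) = 2*sqrt(34894)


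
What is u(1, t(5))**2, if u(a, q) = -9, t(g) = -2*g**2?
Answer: 81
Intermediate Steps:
u(1, t(5))**2 = (-9)**2 = 81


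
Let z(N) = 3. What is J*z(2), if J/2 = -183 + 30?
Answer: -918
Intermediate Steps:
J = -306 (J = 2*(-183 + 30) = 2*(-153) = -306)
J*z(2) = -306*3 = -918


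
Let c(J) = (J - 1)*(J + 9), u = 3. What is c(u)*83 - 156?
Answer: 1836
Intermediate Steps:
c(J) = (-1 + J)*(9 + J)
c(u)*83 - 156 = (-9 + 3² + 8*3)*83 - 156 = (-9 + 9 + 24)*83 - 156 = 24*83 - 156 = 1992 - 156 = 1836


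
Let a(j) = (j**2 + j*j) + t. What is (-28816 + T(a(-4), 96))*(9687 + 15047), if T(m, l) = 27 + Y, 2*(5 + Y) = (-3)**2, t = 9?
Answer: -712079493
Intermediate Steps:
Y = -1/2 (Y = -5 + (1/2)*(-3)**2 = -5 + (1/2)*9 = -5 + 9/2 = -1/2 ≈ -0.50000)
a(j) = 9 + 2*j**2 (a(j) = (j**2 + j*j) + 9 = (j**2 + j**2) + 9 = 2*j**2 + 9 = 9 + 2*j**2)
T(m, l) = 53/2 (T(m, l) = 27 - 1/2 = 53/2)
(-28816 + T(a(-4), 96))*(9687 + 15047) = (-28816 + 53/2)*(9687 + 15047) = -57579/2*24734 = -712079493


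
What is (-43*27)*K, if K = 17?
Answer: -19737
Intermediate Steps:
(-43*27)*K = -43*27*17 = -1161*17 = -19737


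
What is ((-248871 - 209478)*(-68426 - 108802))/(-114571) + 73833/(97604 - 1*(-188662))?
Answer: -7751343475346503/10932593962 ≈ -7.0901e+5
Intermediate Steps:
((-248871 - 209478)*(-68426 - 108802))/(-114571) + 73833/(97604 - 1*(-188662)) = -458349*(-177228)*(-1/114571) + 73833/(97604 + 188662) = 81232276572*(-1/114571) + 73833/286266 = -81232276572/114571 + 73833*(1/286266) = -81232276572/114571 + 24611/95422 = -7751343475346503/10932593962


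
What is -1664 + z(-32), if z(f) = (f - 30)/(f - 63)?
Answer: -158018/95 ≈ -1663.3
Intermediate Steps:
z(f) = (-30 + f)/(-63 + f)
-1664 + z(-32) = -1664 + (-30 - 32)/(-63 - 32) = -1664 - 62/(-95) = -1664 - 1/95*(-62) = -1664 + 62/95 = -158018/95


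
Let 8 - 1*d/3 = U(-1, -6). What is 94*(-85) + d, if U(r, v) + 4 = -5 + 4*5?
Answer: -7999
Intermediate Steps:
U(r, v) = 11 (U(r, v) = -4 + (-5 + 4*5) = -4 + (-5 + 20) = -4 + 15 = 11)
d = -9 (d = 24 - 3*11 = 24 - 33 = -9)
94*(-85) + d = 94*(-85) - 9 = -7990 - 9 = -7999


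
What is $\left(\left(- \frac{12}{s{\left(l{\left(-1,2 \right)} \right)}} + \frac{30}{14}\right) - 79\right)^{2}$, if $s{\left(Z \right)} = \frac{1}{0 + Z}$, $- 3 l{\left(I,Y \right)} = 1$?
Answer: $\frac{260100}{49} \approx 5308.2$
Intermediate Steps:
$l{\left(I,Y \right)} = - \frac{1}{3}$ ($l{\left(I,Y \right)} = \left(- \frac{1}{3}\right) 1 = - \frac{1}{3}$)
$s{\left(Z \right)} = \frac{1}{Z}$
$\left(\left(- \frac{12}{s{\left(l{\left(-1,2 \right)} \right)}} + \frac{30}{14}\right) - 79\right)^{2} = \left(\left(- \frac{12}{\frac{1}{- \frac{1}{3}}} + \frac{30}{14}\right) - 79\right)^{2} = \left(\left(- \frac{12}{-3} + 30 \cdot \frac{1}{14}\right) - 79\right)^{2} = \left(\left(\left(-12\right) \left(- \frac{1}{3}\right) + \frac{15}{7}\right) - 79\right)^{2} = \left(\left(4 + \frac{15}{7}\right) - 79\right)^{2} = \left(\frac{43}{7} - 79\right)^{2} = \left(- \frac{510}{7}\right)^{2} = \frac{260100}{49}$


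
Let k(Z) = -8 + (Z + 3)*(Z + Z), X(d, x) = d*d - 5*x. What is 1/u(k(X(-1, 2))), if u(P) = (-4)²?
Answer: 1/16 ≈ 0.062500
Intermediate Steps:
X(d, x) = d² - 5*x
k(Z) = -8 + 2*Z*(3 + Z) (k(Z) = -8 + (3 + Z)*(2*Z) = -8 + 2*Z*(3 + Z))
u(P) = 16
1/u(k(X(-1, 2))) = 1/16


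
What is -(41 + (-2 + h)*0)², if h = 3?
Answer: -1681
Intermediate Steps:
-(41 + (-2 + h)*0)² = -(41 + (-2 + 3)*0)² = -(41 + 1*0)² = -(41 + 0)² = -1*41² = -1*1681 = -1681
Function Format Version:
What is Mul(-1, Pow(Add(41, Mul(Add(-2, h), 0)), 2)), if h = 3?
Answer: -1681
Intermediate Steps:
Mul(-1, Pow(Add(41, Mul(Add(-2, h), 0)), 2)) = Mul(-1, Pow(Add(41, Mul(Add(-2, 3), 0)), 2)) = Mul(-1, Pow(Add(41, Mul(1, 0)), 2)) = Mul(-1, Pow(Add(41, 0), 2)) = Mul(-1, Pow(41, 2)) = Mul(-1, 1681) = -1681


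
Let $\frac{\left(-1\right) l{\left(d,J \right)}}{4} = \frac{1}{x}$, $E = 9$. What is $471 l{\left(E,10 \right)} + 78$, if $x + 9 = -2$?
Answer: $\frac{2742}{11} \approx 249.27$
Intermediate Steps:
$x = -11$ ($x = -9 - 2 = -11$)
$l{\left(d,J \right)} = \frac{4}{11}$ ($l{\left(d,J \right)} = - \frac{4}{-11} = \left(-4\right) \left(- \frac{1}{11}\right) = \frac{4}{11}$)
$471 l{\left(E,10 \right)} + 78 = 471 \cdot \frac{4}{11} + 78 = \frac{1884}{11} + 78 = \frac{2742}{11}$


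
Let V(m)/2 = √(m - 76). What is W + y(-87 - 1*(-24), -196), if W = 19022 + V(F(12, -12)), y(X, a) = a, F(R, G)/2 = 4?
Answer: 18826 + 4*I*√17 ≈ 18826.0 + 16.492*I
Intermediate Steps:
F(R, G) = 8 (F(R, G) = 2*4 = 8)
V(m) = 2*√(-76 + m) (V(m) = 2*√(m - 76) = 2*√(-76 + m))
W = 19022 + 4*I*√17 (W = 19022 + 2*√(-76 + 8) = 19022 + 2*√(-68) = 19022 + 2*(2*I*√17) = 19022 + 4*I*√17 ≈ 19022.0 + 16.492*I)
W + y(-87 - 1*(-24), -196) = (19022 + 4*I*√17) - 196 = 18826 + 4*I*√17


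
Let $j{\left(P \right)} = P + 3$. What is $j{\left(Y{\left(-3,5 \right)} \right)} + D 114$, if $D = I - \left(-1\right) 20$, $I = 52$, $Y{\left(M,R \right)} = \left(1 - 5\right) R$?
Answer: $8191$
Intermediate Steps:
$Y{\left(M,R \right)} = - 4 R$
$j{\left(P \right)} = 3 + P$
$D = 72$ ($D = 52 - \left(-1\right) 20 = 52 - -20 = 52 + 20 = 72$)
$j{\left(Y{\left(-3,5 \right)} \right)} + D 114 = \left(3 - 20\right) + 72 \cdot 114 = \left(3 - 20\right) + 8208 = -17 + 8208 = 8191$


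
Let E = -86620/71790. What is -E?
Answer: 8662/7179 ≈ 1.2066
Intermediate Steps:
E = -8662/7179 (E = -86620*1/71790 = -8662/7179 ≈ -1.2066)
-E = -1*(-8662/7179) = 8662/7179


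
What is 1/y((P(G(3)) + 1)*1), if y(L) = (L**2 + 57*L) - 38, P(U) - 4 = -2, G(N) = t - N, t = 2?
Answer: 1/142 ≈ 0.0070423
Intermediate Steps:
G(N) = 2 - N
P(U) = 2 (P(U) = 4 - 2 = 2)
y(L) = -38 + L**2 + 57*L
1/y((P(G(3)) + 1)*1) = 1/(-38 + ((2 + 1)*1)**2 + 57*((2 + 1)*1)) = 1/(-38 + (3*1)**2 + 57*(3*1)) = 1/(-38 + 3**2 + 57*3) = 1/(-38 + 9 + 171) = 1/142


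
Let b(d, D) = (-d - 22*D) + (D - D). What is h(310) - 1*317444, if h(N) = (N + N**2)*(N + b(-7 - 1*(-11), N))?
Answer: -628332184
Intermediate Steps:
b(d, D) = -d - 22*D (b(d, D) = (-d - 22*D) + 0 = -d - 22*D)
h(N) = (-4 - 21*N)*(N + N**2) (h(N) = (N + N**2)*(N + (-(-7 - 1*(-11)) - 22*N)) = (N + N**2)*(N + (-(-7 + 11) - 22*N)) = (N + N**2)*(N + (-1*4 - 22*N)) = (N + N**2)*(N + (-4 - 22*N)) = (N + N**2)*(-4 - 21*N) = (-4 - 21*N)*(N + N**2))
h(310) - 1*317444 = 310*(-4 - 25*310 - 21*310**2) - 1*317444 = 310*(-4 - 7750 - 21*96100) - 317444 = 310*(-4 - 7750 - 2018100) - 317444 = 310*(-2025854) - 317444 = -628014740 - 317444 = -628332184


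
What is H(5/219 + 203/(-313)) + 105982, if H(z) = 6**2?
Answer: 106018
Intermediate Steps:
H(z) = 36
H(5/219 + 203/(-313)) + 105982 = 36 + 105982 = 106018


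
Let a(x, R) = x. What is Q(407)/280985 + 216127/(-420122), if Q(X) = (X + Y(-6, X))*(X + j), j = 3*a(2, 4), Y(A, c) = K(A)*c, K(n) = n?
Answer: -82764416121/23609596034 ≈ -3.5055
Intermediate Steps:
Y(A, c) = A*c
j = 6 (j = 3*2 = 6)
Q(X) = -5*X*(6 + X) (Q(X) = (X - 6*X)*(X + 6) = (-5*X)*(6 + X) = -5*X*(6 + X))
Q(407)/280985 + 216127/(-420122) = (5*407*(-6 - 1*407))/280985 + 216127/(-420122) = (5*407*(-6 - 407))*(1/280985) + 216127*(-1/420122) = (5*407*(-413))*(1/280985) - 216127/420122 = -840455*1/280985 - 216127/420122 = -168091/56197 - 216127/420122 = -82764416121/23609596034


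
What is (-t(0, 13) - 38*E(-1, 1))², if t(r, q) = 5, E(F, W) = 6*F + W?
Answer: 34225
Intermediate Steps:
E(F, W) = W + 6*F
(-t(0, 13) - 38*E(-1, 1))² = (-1*5 - 38*(1 + 6*(-1)))² = (-5 - 38*(1 - 6))² = (-5 - 38*(-5))² = (-5 + 190)² = 185² = 34225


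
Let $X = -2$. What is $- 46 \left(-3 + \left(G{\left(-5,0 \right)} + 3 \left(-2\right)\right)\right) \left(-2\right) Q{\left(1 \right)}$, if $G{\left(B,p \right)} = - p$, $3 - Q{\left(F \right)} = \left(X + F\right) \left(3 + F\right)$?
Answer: $-5796$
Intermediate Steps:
$Q{\left(F \right)} = 3 - \left(-2 + F\right) \left(3 + F\right)$
$- 46 \left(-3 + \left(G{\left(-5,0 \right)} + 3 \left(-2\right)\right)\right) \left(-2\right) Q{\left(1 \right)} = - 46 \left(-3 + \left(\left(-1\right) 0 + 3 \left(-2\right)\right)\right) \left(-2\right) \left(9 - 1 - 1^{2}\right) = - 46 \left(-3 + \left(0 - 6\right)\right) \left(-2\right) \left(9 - 1 - 1\right) = - 46 \left(-3 - 6\right) \left(-2\right) \left(9 - 1 - 1\right) = - 46 \left(\left(-9\right) \left(-2\right)\right) 7 = \left(-46\right) 18 \cdot 7 = \left(-828\right) 7 = -5796$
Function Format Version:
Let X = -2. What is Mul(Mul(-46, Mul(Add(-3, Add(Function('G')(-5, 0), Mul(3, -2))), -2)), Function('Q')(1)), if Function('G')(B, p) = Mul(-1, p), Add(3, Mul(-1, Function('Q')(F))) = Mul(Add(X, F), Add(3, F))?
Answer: -5796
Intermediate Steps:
Function('Q')(F) = Add(3, Mul(-1, Add(-2, F), Add(3, F))) (Function('Q')(F) = Add(3, Mul(-1, Mul(Add(-2, F), Add(3, F)))) = Add(3, Mul(-1, Add(-2, F), Add(3, F))))
Mul(Mul(-46, Mul(Add(-3, Add(Function('G')(-5, 0), Mul(3, -2))), -2)), Function('Q')(1)) = Mul(Mul(-46, Mul(Add(-3, Add(Mul(-1, 0), Mul(3, -2))), -2)), Add(9, Mul(-1, 1), Mul(-1, Pow(1, 2)))) = Mul(Mul(-46, Mul(Add(-3, Add(0, -6)), -2)), Add(9, -1, Mul(-1, 1))) = Mul(Mul(-46, Mul(Add(-3, -6), -2)), Add(9, -1, -1)) = Mul(Mul(-46, Mul(-9, -2)), 7) = Mul(Mul(-46, 18), 7) = Mul(-828, 7) = -5796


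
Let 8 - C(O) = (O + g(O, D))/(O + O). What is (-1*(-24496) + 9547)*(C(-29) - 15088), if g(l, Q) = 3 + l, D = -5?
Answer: -29777241885/58 ≈ -5.1340e+8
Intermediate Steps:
C(O) = 8 - (3 + 2*O)/(2*O) (C(O) = 8 - (O + (3 + O))/(O + O) = 8 - (3 + 2*O)/(2*O))
(-1*(-24496) + 9547)*(C(-29) - 15088) = (-1*(-24496) + 9547)*((7 - 3/2/(-29)) - 15088) = (24496 + 9547)*((7 - 3/2*(-1/29)) - 15088) = 34043*((7 + 3/58) - 15088) = 34043*(409/58 - 15088) = 34043*(-874695/58) = -29777241885/58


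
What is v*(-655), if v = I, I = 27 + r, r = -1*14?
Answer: -8515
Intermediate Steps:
r = -14
I = 13 (I = 27 - 14 = 13)
v = 13
v*(-655) = 13*(-655) = -8515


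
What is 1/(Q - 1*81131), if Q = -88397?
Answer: -1/169528 ≈ -5.8987e-6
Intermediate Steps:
1/(Q - 1*81131) = 1/(-88397 - 1*81131) = 1/(-88397 - 81131) = 1/(-169528) = -1/169528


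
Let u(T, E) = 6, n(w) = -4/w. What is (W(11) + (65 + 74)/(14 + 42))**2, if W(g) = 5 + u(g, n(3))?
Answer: 570025/3136 ≈ 181.77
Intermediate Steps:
W(g) = 11 (W(g) = 5 + 6 = 11)
(W(11) + (65 + 74)/(14 + 42))**2 = (11 + (65 + 74)/(14 + 42))**2 = (11 + 139/56)**2 = (755/56)**2 = 570025/3136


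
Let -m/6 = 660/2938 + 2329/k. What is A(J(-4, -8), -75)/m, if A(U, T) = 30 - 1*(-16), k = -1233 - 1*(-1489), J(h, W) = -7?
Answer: -8649472/10517343 ≈ -0.82240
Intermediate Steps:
k = 256 (k = -1233 + 1489 = 256)
A(U, T) = 46 (A(U, T) = 30 + 16 = 46)
m = -10517343/188032 (m = -6*(660/2938 + 2329/256) = -6*(660*(1/2938) + 2329*(1/256)) = -6*(330/1469 + 2329/256) = -6*3505781/376064 = -10517343/188032 ≈ -55.934)
A(J(-4, -8), -75)/m = 46/(-10517343/188032) = 46*(-188032/10517343) = -8649472/10517343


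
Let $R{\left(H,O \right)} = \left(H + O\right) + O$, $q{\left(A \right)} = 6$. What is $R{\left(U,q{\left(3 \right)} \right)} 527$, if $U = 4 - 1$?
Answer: $7905$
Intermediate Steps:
$U = 3$
$R{\left(H,O \right)} = H + 2 O$
$R{\left(U,q{\left(3 \right)} \right)} 527 = \left(3 + 2 \cdot 6\right) 527 = \left(3 + 12\right) 527 = 15 \cdot 527 = 7905$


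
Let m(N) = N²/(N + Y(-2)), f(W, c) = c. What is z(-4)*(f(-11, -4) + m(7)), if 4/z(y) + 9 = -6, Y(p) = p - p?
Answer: -⅘ ≈ -0.80000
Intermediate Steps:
Y(p) = 0
z(y) = -4/15 (z(y) = 4/(-9 - 6) = 4/(-15) = 4*(-1/15) = -4/15)
m(N) = N (m(N) = N²/(N + 0) = N²/N = N)
z(-4)*(f(-11, -4) + m(7)) = -4*(-4 + 7)/15 = -4/15*3 = -⅘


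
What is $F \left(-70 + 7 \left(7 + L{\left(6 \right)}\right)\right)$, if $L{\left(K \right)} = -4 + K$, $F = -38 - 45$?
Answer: $581$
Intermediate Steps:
$F = -83$
$F \left(-70 + 7 \left(7 + L{\left(6 \right)}\right)\right) = - 83 \left(-70 + 7 \left(7 + \left(-4 + 6\right)\right)\right) = - 83 \left(-70 + 7 \left(7 + 2\right)\right) = - 83 \left(-70 + 7 \cdot 9\right) = - 83 \left(-70 + 63\right) = \left(-83\right) \left(-7\right) = 581$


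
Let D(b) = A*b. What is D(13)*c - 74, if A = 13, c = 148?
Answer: 24938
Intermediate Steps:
D(b) = 13*b
D(13)*c - 74 = (13*13)*148 - 74 = 169*148 - 74 = 25012 - 74 = 24938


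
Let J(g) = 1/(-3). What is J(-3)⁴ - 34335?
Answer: -2781134/81 ≈ -34335.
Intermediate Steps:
J(g) = -⅓
J(-3)⁴ - 34335 = (-⅓)⁴ - 34335 = 1/81 - 34335 = -2781134/81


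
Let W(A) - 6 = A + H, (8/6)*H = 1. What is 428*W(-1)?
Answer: 2461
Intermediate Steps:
H = ¾ (H = (¾)*1 = ¾ ≈ 0.75000)
W(A) = 27/4 + A (W(A) = 6 + (A + ¾) = 6 + (¾ + A) = 27/4 + A)
428*W(-1) = 428*(27/4 - 1) = 428*(23/4) = 2461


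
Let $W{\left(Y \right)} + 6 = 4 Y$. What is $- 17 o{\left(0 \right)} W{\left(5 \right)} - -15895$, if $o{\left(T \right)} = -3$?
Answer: $16609$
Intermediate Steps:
$W{\left(Y \right)} = -6 + 4 Y$
$- 17 o{\left(0 \right)} W{\left(5 \right)} - -15895 = \left(-17\right) \left(-3\right) \left(-6 + 4 \cdot 5\right) - -15895 = 51 \left(-6 + 20\right) + 15895 = 51 \cdot 14 + 15895 = 714 + 15895 = 16609$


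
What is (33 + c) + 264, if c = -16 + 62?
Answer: 343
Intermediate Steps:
c = 46
(33 + c) + 264 = (33 + 46) + 264 = 79 + 264 = 343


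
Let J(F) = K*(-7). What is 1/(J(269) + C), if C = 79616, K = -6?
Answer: 1/79658 ≈ 1.2554e-5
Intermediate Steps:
J(F) = 42 (J(F) = -6*(-7) = 42)
1/(J(269) + C) = 1/(42 + 79616) = 1/79658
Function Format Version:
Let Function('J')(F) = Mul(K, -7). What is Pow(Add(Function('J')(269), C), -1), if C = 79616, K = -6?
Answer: Rational(1, 79658) ≈ 1.2554e-5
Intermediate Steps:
Function('J')(F) = 42 (Function('J')(F) = Mul(-6, -7) = 42)
Pow(Add(Function('J')(269), C), -1) = Pow(Add(42, 79616), -1) = Pow(79658, -1) = Rational(1, 79658)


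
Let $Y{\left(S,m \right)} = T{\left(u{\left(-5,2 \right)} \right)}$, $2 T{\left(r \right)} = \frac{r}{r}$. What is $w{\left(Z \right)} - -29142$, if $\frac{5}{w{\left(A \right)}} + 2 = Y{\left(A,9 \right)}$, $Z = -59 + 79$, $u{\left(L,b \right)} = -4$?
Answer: $\frac{87416}{3} \approx 29139.0$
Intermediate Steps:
$T{\left(r \right)} = \frac{1}{2}$ ($T{\left(r \right)} = \frac{r \frac{1}{r}}{2} = \frac{1}{2} \cdot 1 = \frac{1}{2}$)
$Y{\left(S,m \right)} = \frac{1}{2}$
$Z = 20$
$w{\left(A \right)} = - \frac{10}{3}$ ($w{\left(A \right)} = \frac{5}{-2 + \frac{1}{2}} = \frac{5}{- \frac{3}{2}} = 5 \left(- \frac{2}{3}\right) = - \frac{10}{3}$)
$w{\left(Z \right)} - -29142 = - \frac{10}{3} - -29142 = - \frac{10}{3} + 29142 = \frac{87416}{3}$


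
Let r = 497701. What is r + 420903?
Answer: 918604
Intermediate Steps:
r + 420903 = 497701 + 420903 = 918604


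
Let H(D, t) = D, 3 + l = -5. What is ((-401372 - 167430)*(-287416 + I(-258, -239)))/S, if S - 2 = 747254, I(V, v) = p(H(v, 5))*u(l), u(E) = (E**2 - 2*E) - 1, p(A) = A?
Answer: 87111173097/373628 ≈ 2.3315e+5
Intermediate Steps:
l = -8 (l = -3 - 5 = -8)
u(E) = -1 + E**2 - 2*E
I(V, v) = 79*v (I(V, v) = v*(-1 + (-8)**2 - 2*(-8)) = v*(-1 + 64 + 16) = v*79 = 79*v)
S = 747256 (S = 2 + 747254 = 747256)
((-401372 - 167430)*(-287416 + I(-258, -239)))/S = ((-401372 - 167430)*(-287416 + 79*(-239)))/747256 = -568802*(-287416 - 18881)*(1/747256) = -568802*(-306297)*(1/747256) = 174222346194*(1/747256) = 87111173097/373628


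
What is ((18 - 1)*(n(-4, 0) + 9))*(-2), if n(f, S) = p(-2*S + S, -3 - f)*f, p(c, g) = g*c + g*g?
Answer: -170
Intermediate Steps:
p(c, g) = g² + c*g (p(c, g) = c*g + g² = g² + c*g)
n(f, S) = f*(-3 - f)*(-3 - S - f) (n(f, S) = ((-3 - f)*((-2*S + S) + (-3 - f)))*f = ((-3 - f)*(-S + (-3 - f)))*f = ((-3 - f)*(-3 - S - f))*f = f*(-3 - f)*(-3 - S - f))
((18 - 1)*(n(-4, 0) + 9))*(-2) = ((18 - 1)*(-4*(3 - 4)*(3 + 0 - 4) + 9))*(-2) = (17*(-4*(-1)*(-1) + 9))*(-2) = (17*(-4 + 9))*(-2) = (17*5)*(-2) = 85*(-2) = -170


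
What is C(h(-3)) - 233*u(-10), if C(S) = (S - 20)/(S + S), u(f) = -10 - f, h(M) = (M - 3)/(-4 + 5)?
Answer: 13/6 ≈ 2.1667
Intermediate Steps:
h(M) = -3 + M (h(M) = (-3 + M)/1 = (-3 + M)*1 = -3 + M)
C(S) = (-20 + S)/(2*S) (C(S) = (-20 + S)/((2*S)) = (-20 + S)*(1/(2*S)) = (-20 + S)/(2*S))
C(h(-3)) - 233*u(-10) = (-20 + (-3 - 3))/(2*(-3 - 3)) - 233*(-10 - 1*(-10)) = (½)*(-20 - 6)/(-6) - 233*(-10 + 10) = (½)*(-⅙)*(-26) - 233*0 = 13/6 + 0 = 13/6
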